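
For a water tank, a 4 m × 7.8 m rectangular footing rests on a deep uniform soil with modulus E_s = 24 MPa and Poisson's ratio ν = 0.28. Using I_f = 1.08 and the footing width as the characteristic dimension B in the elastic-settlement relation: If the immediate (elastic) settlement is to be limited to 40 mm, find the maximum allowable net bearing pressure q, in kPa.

q ≈ 241 kPa

E_s = 24 MPa = 24000 kPa.
S_e = q·B·(1−ν²)/E_s · I_f  ⇒  q = S_e·E_s / (B·(1−ν²)·I_f).
q = 0.04 × 24000 / (4 × 0.9216 × 1.08) = 241.1 kPa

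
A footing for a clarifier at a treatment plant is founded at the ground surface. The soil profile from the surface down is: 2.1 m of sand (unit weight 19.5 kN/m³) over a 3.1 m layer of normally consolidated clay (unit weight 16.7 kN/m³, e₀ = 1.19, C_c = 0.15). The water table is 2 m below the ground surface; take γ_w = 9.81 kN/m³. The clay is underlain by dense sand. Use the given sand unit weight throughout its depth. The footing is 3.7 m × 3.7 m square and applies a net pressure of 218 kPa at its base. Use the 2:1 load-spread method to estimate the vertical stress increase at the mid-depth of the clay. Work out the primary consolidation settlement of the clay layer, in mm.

S_c ≈ 68 mm

Mid-depth of clay below the ground surface: z = 2.1 + 3.1/2 = 3.65 m.
Total vertical stress at mid-clay: σ_v = 19.5×2.1 + 16.7×1.55 = 66.835 kPa.
Pore pressure: u = 9.81×(3.65 − 2) = 16.186 kPa.
Initial effective stress: σ'_0 = σ_v − u = 66.835 − 16.186 = 50.649 kPa.
Stress increase at mid-clay by the 2:1 spreading method:
Δσ = qBL/((B+z)(L+z)) = 218×3.7×3.7/((3.7+3.65)(3.7+3.65)) = 55.244 kPa
Final effective stress: σ'_f = σ'_0 + Δσ = 50.649 + 55.244 = 105.89 kPa.
Normally consolidated clay, so the full stress increment lies on the virgin compression line:
S_c = C_c·H/(1+e₀)·log₁₀(σ'_f/σ'_0) = 0.15×3.1/(1+1.19)×log₁₀(105.89/50.649)
    = 0.21233 × 0.32028 = 0.06801 m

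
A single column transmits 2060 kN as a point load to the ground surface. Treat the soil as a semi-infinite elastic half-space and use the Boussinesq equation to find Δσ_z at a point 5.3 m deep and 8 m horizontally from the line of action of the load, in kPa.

Boussinesq vertical stress below a point load on an elastic half-space:
Δσ_z = 3P/(2πz²) · [1 + (r/z)²]^(−5/2)
r/z = 8/5.3 = 1.5094; [1+(r/z)²]^(−5/2) = 0.051386.
Δσ_z = 3×2060/(2π×5.3²) × 0.051386 = 35.015 × 0.051386 = 1.799 kPa

Δσ_z ≈ 1.8 kPa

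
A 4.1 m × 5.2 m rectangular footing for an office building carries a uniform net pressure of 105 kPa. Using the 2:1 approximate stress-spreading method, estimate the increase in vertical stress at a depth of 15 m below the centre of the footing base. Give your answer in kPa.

Δσ_z ≈ 5.8 kPa

By the 2:1 method the load spreads at 1 horizontal : 2 vertical, so at depth z the loaded area has grown by z in each plan dimension:
Δσ = qBL/((B+z)(L+z)) = 105×4.1×5.2/((4.1+15)(5.2+15)) = 5.8022 kPa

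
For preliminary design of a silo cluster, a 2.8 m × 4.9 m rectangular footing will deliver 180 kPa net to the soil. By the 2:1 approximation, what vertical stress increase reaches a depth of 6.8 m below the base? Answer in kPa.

By the 2:1 method the load spreads at 1 horizontal : 2 vertical, so at depth z the loaded area has grown by z in each plan dimension:
Δσ = qBL/((B+z)(L+z)) = 180×2.8×4.9/((2.8+6.8)(4.9+6.8)) = 21.987 kPa

Δσ_z ≈ 22 kPa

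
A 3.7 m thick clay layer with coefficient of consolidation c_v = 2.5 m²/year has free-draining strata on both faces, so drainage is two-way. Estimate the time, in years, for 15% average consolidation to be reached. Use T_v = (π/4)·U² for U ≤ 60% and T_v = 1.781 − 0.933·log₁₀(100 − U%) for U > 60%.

Drainage path length: H_d = H/2 = 1.85 m (double drainage).
U ≤ 60%: T_v = (π/4)·U² = (π/4)×0.15² = 0.017671.
t = T_v·H_d²/c_v = 0.017671×1.85²/2.5 = 0.02419 years.

t ≈ 0.0242 years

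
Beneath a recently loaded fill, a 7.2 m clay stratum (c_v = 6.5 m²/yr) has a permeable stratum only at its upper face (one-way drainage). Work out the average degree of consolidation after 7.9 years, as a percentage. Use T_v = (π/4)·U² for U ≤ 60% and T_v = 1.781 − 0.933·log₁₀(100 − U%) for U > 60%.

U ≈ 93 %

Drainage path length: H_d = H = 7.2 m (single drainage).
T_v = c_v·t/H_d² = 6.5×7.9/7.2² = 0.99055.
T_v = 0.99055 corresponds to the U > 60% branch:
U = 1 − 10^((1.781 − T_v)/0.933)/100 = 0.9297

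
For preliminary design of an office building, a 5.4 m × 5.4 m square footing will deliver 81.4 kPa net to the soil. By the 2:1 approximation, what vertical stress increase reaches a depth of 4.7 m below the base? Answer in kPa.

By the 2:1 method the load spreads at 1 horizontal : 2 vertical, so at depth z the loaded area has grown by z in each plan dimension:
Δσ = qBL/((B+z)(L+z)) = 81.4×5.4×5.4/((5.4+4.7)(5.4+4.7)) = 23.269 kPa

Δσ_z ≈ 23.3 kPa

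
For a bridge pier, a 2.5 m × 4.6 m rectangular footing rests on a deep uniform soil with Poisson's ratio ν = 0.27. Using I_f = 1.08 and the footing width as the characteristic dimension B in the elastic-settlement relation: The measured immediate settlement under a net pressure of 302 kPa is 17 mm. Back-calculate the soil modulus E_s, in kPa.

E_s ≈ 44500 kPa

S_e = q·B·(1−ν²)/E_s · I_f  ⇒  E_s = q·B·(1−ν²)·I_f / S_e.
E_s = 302 × 2.5 × 0.9271 × 1.08 / 0.017 = 44470 kPa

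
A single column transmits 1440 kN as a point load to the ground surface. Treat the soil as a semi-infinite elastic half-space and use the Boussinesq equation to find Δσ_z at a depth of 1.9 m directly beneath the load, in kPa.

Boussinesq vertical stress below a point load on an elastic half-space:
Δσ_z = 3P/(2πz²) · [1 + (r/z)²]^(−5/2)
r/z = 0/1.9 = 0; [1+(r/z)²]^(−5/2) = 1.
Δσ_z = 3×1440/(2π×1.9²) × 1 = 190.46 × 1 = 190.5 kPa

Δσ_z ≈ 190 kPa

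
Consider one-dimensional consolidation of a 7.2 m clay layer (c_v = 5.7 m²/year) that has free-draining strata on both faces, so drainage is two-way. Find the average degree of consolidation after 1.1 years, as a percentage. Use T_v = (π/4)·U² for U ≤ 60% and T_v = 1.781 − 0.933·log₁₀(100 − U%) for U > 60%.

U ≈ 75.4 %

Drainage path length: H_d = H/2 = 3.6 m (double drainage).
T_v = c_v·t/H_d² = 5.7×1.1/3.6² = 0.4838.
T_v = 0.4838 corresponds to the U > 60% branch:
U = 1 − 10^((1.781 − T_v)/0.933)/100 = 0.7543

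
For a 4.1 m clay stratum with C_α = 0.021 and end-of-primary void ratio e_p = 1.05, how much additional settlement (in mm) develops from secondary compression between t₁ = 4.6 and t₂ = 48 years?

Secondary compression: S_s = C_α·H/(1+e_p)·log₁₀(t₂/t₁)
S_s = 0.021×4.1/(1+1.05)×log₁₀(48/4.6)
    = 0.042 × 1.018 = 0.04278 m

S_s ≈ 42.8 mm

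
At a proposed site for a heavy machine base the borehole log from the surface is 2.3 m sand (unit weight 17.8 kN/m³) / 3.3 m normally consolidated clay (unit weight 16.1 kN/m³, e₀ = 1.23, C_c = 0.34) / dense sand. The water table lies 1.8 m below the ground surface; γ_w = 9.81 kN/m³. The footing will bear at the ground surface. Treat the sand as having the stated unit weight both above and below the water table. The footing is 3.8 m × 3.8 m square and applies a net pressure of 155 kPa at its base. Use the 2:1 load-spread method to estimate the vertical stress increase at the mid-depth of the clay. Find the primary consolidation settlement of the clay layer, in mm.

S_c ≈ 129 mm

Mid-depth of clay below the ground surface: z = 2.3 + 3.3/2 = 3.95 m.
Total vertical stress at mid-clay: σ_v = 17.8×2.3 + 16.1×1.65 = 67.505 kPa.
Pore pressure: u = 9.81×(3.95 − 1.8) = 21.091 kPa.
Initial effective stress: σ'_0 = σ_v − u = 67.505 − 21.091 = 46.414 kPa.
Stress increase at mid-clay by the 2:1 spreading method:
Δσ = qBL/((B+z)(L+z)) = 155×3.8×3.8/((3.8+3.95)(3.8+3.95)) = 37.265 kPa
Final effective stress: σ'_f = σ'_0 + Δσ = 46.414 + 37.265 = 83.679 kPa.
Normally consolidated clay, so the full stress increment lies on the virgin compression line:
S_c = C_c·H/(1+e₀)·log₁₀(σ'_f/σ'_0) = 0.34×3.3/(1+1.23)×log₁₀(83.679/46.414)
    = 0.50314 × 0.25597 = 0.1288 m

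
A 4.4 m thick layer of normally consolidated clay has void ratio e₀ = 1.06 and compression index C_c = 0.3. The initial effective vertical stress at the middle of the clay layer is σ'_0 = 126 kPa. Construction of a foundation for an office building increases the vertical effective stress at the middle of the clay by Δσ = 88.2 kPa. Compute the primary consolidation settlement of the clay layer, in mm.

Final effective stress: σ'_f = σ'_0 + Δσ = 126 + 88.2 = 214.2 kPa.
Normally consolidated clay, so the full stress increment lies on the virgin compression line:
S_c = C_c·H/(1+e₀)·log₁₀(σ'_f/σ'_0) = 0.3×4.4/(1+1.06)×log₁₀(214.2/126)
    = 0.64078 × 0.23045 = 0.1477 m

S_c ≈ 148 mm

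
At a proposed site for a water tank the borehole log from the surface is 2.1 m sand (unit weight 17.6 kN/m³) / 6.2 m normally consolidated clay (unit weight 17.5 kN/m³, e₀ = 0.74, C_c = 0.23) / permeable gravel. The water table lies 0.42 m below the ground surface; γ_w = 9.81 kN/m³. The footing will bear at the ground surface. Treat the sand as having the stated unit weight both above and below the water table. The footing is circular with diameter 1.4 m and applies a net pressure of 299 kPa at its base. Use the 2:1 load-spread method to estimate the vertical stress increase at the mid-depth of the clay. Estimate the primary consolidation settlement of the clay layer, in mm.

S_c ≈ 94.4 mm

Mid-depth of clay below the ground surface: z = 2.1 + 6.2/2 = 5.2 m.
Total vertical stress at mid-clay: σ_v = 17.6×2.1 + 17.5×3.1 = 91.21 kPa.
Pore pressure: u = 9.81×(5.2 − 0.42) = 46.892 kPa.
Initial effective stress: σ'_0 = σ_v − u = 91.21 − 46.892 = 44.318 kPa.
Stress increase at mid-clay by the 2:1 spreading method:
Δσ ≈ qD²/(D+z)² = 299×1.4²/(1.4+5.2)² = 13.454 kPa
Final effective stress: σ'_f = σ'_0 + Δσ = 44.318 + 13.454 = 57.772 kPa.
Normally consolidated clay, so the full stress increment lies on the virgin compression line:
S_c = C_c·H/(1+e₀)·log₁₀(σ'_f/σ'_0) = 0.23×6.2/(1+0.74)×log₁₀(57.772/44.318)
    = 0.81954 × 0.11514 = 0.09436 m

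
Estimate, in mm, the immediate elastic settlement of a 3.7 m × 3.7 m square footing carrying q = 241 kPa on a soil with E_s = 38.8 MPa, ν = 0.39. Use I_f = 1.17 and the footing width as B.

Immediate (elastic) settlement: S_e = q·B·(1−ν²)/E_s · I_f.
E_s = 38.8 MPa = 38800 kPa.
S_e = 241 × 3.7 × (1 − 0.39²) / 38800 × 1.17
    = 241 × 3.7 × 0.8479 / 38800 × 1.17
    = 0.0228 m = 22.8 mm

S_e ≈ 22.8 mm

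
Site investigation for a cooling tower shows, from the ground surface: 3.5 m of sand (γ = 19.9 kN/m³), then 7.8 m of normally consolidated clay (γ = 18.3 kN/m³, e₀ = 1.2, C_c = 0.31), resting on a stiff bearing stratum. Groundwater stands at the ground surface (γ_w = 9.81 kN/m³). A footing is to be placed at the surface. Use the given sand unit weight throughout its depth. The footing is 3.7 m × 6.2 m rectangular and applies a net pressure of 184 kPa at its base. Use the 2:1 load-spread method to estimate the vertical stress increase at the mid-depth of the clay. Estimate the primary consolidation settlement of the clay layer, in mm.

S_c ≈ 164 mm

Mid-depth of clay below the ground surface: z = 3.5 + 7.8/2 = 7.4 m.
Total vertical stress at mid-clay: σ_v = 19.9×3.5 + 18.3×3.9 = 141.02 kPa.
Pore pressure: u = 9.81×(7.4 − 0) = 72.594 kPa.
Initial effective stress: σ'_0 = σ_v − u = 141.02 − 72.594 = 68.426 kPa.
Stress increase at mid-clay by the 2:1 spreading method:
Δσ = qBL/((B+z)(L+z)) = 184×3.7×6.2/((3.7+7.4)(6.2+7.4)) = 27.961 kPa
Final effective stress: σ'_f = σ'_0 + Δσ = 68.426 + 27.961 = 96.387 kPa.
Normally consolidated clay, so the full stress increment lies on the virgin compression line:
S_c = C_c·H/(1+e₀)·log₁₀(σ'_f/σ'_0) = 0.31×7.8/(1+1.2)×log₁₀(96.387/68.426)
    = 1.0991 × 0.1488 = 0.1635 m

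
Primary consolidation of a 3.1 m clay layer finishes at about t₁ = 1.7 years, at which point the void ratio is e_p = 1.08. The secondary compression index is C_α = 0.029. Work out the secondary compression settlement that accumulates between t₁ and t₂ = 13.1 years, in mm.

Secondary compression: S_s = C_α·H/(1+e_p)·log₁₀(t₂/t₁)
S_s = 0.029×3.1/(1+1.08)×log₁₀(13.1/1.7)
    = 0.04322 × 0.8868 = 0.03833 m

S_s ≈ 38.3 mm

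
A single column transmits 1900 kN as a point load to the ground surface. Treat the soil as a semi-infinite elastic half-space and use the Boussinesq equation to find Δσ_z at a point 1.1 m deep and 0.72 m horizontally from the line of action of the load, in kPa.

Δσ_z ≈ 307 kPa

Boussinesq vertical stress below a point load on an elastic half-space:
Δσ_z = 3P/(2πz²) · [1 + (r/z)²]^(−5/2)
r/z = 0.72/1.1 = 0.65455; [1+(r/z)²]^(−5/2) = 0.41007.
Δσ_z = 3×1900/(2π×1.1²) × 0.41007 = 749.74 × 0.41007 = 307.4 kPa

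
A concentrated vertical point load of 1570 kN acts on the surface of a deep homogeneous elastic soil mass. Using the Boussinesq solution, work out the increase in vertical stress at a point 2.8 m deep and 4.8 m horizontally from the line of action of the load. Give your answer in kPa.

Δσ_z ≈ 3.11 kPa

Boussinesq vertical stress below a point load on an elastic half-space:
Δσ_z = 3P/(2πz²) · [1 + (r/z)²]^(−5/2)
r/z = 4.8/2.8 = 1.7143; [1+(r/z)²]^(−5/2) = 0.032479.
Δσ_z = 3×1570/(2π×2.8²) × 0.032479 = 95.615 × 0.032479 = 3.105 kPa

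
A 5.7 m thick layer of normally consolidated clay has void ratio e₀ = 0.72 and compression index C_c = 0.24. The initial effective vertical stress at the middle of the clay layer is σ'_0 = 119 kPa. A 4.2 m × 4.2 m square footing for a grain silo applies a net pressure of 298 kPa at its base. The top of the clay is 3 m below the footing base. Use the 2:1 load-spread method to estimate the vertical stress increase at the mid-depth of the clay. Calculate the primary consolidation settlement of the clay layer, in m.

S_c ≈ 0.125 m

Mid-depth of clay below the footing base: z = 3 + 5.7/2 = 5.85 m.
Stress increase at mid-clay by the 2:1 spreading method:
Δσ = qBL/((B+z)(L+z)) = 298×4.2×4.2/((4.2+5.85)(4.2+5.85)) = 52.045 kPa
Final effective stress: σ'_f = σ'_0 + Δσ = 119 + 52.045 = 171.05 kPa.
Normally consolidated clay, so the full stress increment lies on the virgin compression line:
S_c = C_c·H/(1+e₀)·log₁₀(σ'_f/σ'_0) = 0.24×5.7/(1+0.72)×log₁₀(171.05/119)
    = 0.79535 × 0.15758 = 0.1253 m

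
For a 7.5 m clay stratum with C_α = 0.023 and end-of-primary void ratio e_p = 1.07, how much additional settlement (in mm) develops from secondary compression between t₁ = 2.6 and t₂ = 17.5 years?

Secondary compression: S_s = C_α·H/(1+e_p)·log₁₀(t₂/t₁)
S_s = 0.023×7.5/(1+1.07)×log₁₀(17.5/2.6)
    = 0.08333 × 0.8281 = 0.06901 m

S_s ≈ 69 mm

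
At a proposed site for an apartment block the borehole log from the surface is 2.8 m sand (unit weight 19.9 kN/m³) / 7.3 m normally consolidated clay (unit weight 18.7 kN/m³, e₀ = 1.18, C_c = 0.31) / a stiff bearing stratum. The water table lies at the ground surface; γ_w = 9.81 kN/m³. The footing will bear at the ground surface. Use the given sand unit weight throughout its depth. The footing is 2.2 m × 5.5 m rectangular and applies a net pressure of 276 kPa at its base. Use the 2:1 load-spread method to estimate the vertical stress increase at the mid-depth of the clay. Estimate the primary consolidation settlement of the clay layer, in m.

Mid-depth of clay below the ground surface: z = 2.8 + 7.3/2 = 6.45 m.
Total vertical stress at mid-clay: σ_v = 19.9×2.8 + 18.7×3.65 = 123.97 kPa.
Pore pressure: u = 9.81×(6.45 − 0) = 63.275 kPa.
Initial effective stress: σ'_0 = σ_v − u = 123.97 − 63.275 = 60.695 kPa.
Stress increase at mid-clay by the 2:1 spreading method:
Δσ = qBL/((B+z)(L+z)) = 276×2.2×5.5/((2.2+6.45)(5.5+6.45)) = 32.308 kPa
Final effective stress: σ'_f = σ'_0 + Δσ = 60.695 + 32.308 = 93.003 kPa.
Normally consolidated clay, so the full stress increment lies on the virgin compression line:
S_c = C_c·H/(1+e₀)·log₁₀(σ'_f/σ'_0) = 0.31×7.3/(1+1.18)×log₁₀(93.003/60.695)
    = 1.0381 × 0.18534 = 0.1924 m

S_c ≈ 0.192 m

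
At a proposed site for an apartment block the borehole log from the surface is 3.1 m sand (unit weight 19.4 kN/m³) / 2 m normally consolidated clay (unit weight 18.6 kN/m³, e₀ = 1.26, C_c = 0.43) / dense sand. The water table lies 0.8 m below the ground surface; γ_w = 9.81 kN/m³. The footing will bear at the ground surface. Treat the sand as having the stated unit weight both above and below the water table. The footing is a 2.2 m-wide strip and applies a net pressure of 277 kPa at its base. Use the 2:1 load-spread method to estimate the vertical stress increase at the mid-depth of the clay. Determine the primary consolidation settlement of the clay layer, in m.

S_c ≈ 0.186 m

Mid-depth of clay below the ground surface: z = 3.1 + 2/2 = 4.1 m.
Total vertical stress at mid-clay: σ_v = 19.4×3.1 + 18.6×1 = 78.74 kPa.
Pore pressure: u = 9.81×(4.1 − 0.8) = 32.373 kPa.
Initial effective stress: σ'_0 = σ_v − u = 78.74 − 32.373 = 46.367 kPa.
Stress increase at mid-clay by the 2:1 spreading method:
Δσ = qB/(B+z) = 277×2.2/(2.2+4.1) = 96.73 kPa
Final effective stress: σ'_f = σ'_0 + Δσ = 46.367 + 96.73 = 143.1 kPa.
Normally consolidated clay, so the full stress increment lies on the virgin compression line:
S_c = C_c·H/(1+e₀)·log₁₀(σ'_f/σ'_0) = 0.43×2/(1+1.26)×log₁₀(143.1/46.367)
    = 0.38053 × 0.48943 = 0.1862 m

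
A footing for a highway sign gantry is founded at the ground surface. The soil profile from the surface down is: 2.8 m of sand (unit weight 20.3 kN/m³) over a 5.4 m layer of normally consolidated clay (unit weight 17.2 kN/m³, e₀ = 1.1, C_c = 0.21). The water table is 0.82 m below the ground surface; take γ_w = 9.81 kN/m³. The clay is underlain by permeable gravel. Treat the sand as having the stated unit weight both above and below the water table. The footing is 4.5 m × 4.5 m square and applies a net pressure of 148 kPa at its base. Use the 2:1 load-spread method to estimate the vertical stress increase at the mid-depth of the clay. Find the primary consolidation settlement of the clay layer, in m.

S_c ≈ 0.0986 m

Mid-depth of clay below the ground surface: z = 2.8 + 5.4/2 = 5.5 m.
Total vertical stress at mid-clay: σ_v = 20.3×2.8 + 17.2×2.7 = 103.28 kPa.
Pore pressure: u = 9.81×(5.5 − 0.82) = 45.911 kPa.
Initial effective stress: σ'_0 = σ_v − u = 103.28 − 45.911 = 57.369 kPa.
Stress increase at mid-clay by the 2:1 spreading method:
Δσ = qBL/((B+z)(L+z)) = 148×4.5×4.5/((4.5+5.5)(4.5+5.5)) = 29.97 kPa
Final effective stress: σ'_f = σ'_0 + Δσ = 57.369 + 29.97 = 87.339 kPa.
Normally consolidated clay, so the full stress increment lies on the virgin compression line:
S_c = C_c·H/(1+e₀)·log₁₀(σ'_f/σ'_0) = 0.21×5.4/(1+1.1)×log₁₀(87.339/57.369)
    = 0.54 × 0.18253 = 0.09857 m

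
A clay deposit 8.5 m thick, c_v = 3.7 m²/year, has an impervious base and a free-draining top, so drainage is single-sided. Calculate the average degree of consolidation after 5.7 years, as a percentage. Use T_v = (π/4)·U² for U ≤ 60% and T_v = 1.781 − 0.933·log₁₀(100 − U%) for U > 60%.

U ≈ 60.6 %

Drainage path length: H_d = H = 8.5 m (single drainage).
T_v = c_v·t/H_d² = 3.7×5.7/8.5² = 0.2919.
T_v = 0.2919 corresponds to the U > 60% branch:
U = 1 − 10^((1.781 − T_v)/0.933)/100 = 0.6055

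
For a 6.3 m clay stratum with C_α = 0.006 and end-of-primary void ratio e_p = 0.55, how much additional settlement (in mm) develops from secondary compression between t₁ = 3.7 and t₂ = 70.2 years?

Secondary compression: S_s = C_α·H/(1+e_p)·log₁₀(t₂/t₁)
S_s = 0.006×6.3/(1+0.55)×log₁₀(70.2/3.7)
    = 0.02439 × 1.278 = 0.03117 m

S_s ≈ 31.2 mm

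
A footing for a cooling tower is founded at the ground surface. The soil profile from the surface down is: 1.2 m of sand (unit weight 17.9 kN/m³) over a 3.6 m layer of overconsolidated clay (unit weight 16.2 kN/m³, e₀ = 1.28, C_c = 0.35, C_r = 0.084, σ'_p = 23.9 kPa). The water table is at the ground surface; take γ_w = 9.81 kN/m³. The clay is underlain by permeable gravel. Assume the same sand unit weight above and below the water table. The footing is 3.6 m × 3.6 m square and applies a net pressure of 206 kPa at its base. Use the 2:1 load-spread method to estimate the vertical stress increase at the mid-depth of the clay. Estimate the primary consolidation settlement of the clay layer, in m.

S_c ≈ 0.304 m

Mid-depth of clay below the ground surface: z = 1.2 + 3.6/2 = 3 m.
Total vertical stress at mid-clay: σ_v = 17.9×1.2 + 16.2×1.8 = 50.64 kPa.
Pore pressure: u = 9.81×(3 − 0) = 29.43 kPa.
Initial effective stress: σ'_0 = σ_v − u = 50.64 − 29.43 = 21.21 kPa.
Stress increase at mid-clay by the 2:1 spreading method:
Δσ = qBL/((B+z)(L+z)) = 206×3.6×3.6/((3.6+3)(3.6+3)) = 61.289 kPa
Final effective stress: σ'_f = 21.21 + 61.289 = 82.499 kPa.
σ'_f = 82.499 > σ'_p = 23.9 kPa, so the stress path crosses the preconsolidation pressure — recompression up to σ'_p, then virgin compression beyond:
S_c = H/(1+e₀)·[C_r·log₁₀(σ'_p/σ'_0) + C_c·log₁₀(σ'_f/σ'_p)]
    = 3.6/2.28 × [0.084×log₁₀(23.9/21.21) + 0.35×log₁₀(82.499/23.9)]
    = 1.5789 × [0.004356 + 0.18832] = 0.3042 m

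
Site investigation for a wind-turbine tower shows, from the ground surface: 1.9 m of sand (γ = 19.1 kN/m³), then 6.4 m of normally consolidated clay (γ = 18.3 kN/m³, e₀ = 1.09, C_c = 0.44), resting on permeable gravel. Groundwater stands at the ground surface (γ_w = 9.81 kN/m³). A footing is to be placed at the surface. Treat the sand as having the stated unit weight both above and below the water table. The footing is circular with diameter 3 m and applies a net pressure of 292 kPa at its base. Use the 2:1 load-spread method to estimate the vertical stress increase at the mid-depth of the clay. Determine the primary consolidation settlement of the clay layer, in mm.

Mid-depth of clay below the ground surface: z = 1.9 + 6.4/2 = 5.1 m.
Total vertical stress at mid-clay: σ_v = 19.1×1.9 + 18.3×3.2 = 94.85 kPa.
Pore pressure: u = 9.81×(5.1 − 0) = 50.031 kPa.
Initial effective stress: σ'_0 = σ_v − u = 94.85 − 50.031 = 44.819 kPa.
Stress increase at mid-clay by the 2:1 spreading method:
Δσ ≈ qD²/(D+z)² = 292×3²/(3+5.1)² = 40.055 kPa
Final effective stress: σ'_f = σ'_0 + Δσ = 44.819 + 40.055 = 84.874 kPa.
Normally consolidated clay, so the full stress increment lies on the virgin compression line:
S_c = C_c·H/(1+e₀)·log₁₀(σ'_f/σ'_0) = 0.44×6.4/(1+1.09)×log₁₀(84.874/44.819)
    = 1.3474 × 0.27731 = 0.3736 m

S_c ≈ 374 mm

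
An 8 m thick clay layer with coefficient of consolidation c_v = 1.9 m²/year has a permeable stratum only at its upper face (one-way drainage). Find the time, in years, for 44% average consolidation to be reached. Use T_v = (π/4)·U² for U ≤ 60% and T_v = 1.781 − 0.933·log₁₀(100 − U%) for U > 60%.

t ≈ 5.12 years

Drainage path length: H_d = H = 8 m (single drainage).
U ≤ 60%: T_v = (π/4)·U² = (π/4)×0.44² = 0.15205.
t = T_v·H_d²/c_v = 0.15205×8²/1.9 = 5.122 years.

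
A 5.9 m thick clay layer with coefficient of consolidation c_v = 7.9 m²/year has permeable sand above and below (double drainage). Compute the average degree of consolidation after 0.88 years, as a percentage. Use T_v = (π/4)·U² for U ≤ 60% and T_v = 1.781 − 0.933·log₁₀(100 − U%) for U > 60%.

U ≈ 88.7 %

Drainage path length: H_d = H/2 = 2.95 m (double drainage).
T_v = c_v·t/H_d² = 7.9×0.88/2.95² = 0.79885.
T_v = 0.79885 corresponds to the U > 60% branch:
U = 1 − 10^((1.781 − T_v)/0.933)/100 = 0.8871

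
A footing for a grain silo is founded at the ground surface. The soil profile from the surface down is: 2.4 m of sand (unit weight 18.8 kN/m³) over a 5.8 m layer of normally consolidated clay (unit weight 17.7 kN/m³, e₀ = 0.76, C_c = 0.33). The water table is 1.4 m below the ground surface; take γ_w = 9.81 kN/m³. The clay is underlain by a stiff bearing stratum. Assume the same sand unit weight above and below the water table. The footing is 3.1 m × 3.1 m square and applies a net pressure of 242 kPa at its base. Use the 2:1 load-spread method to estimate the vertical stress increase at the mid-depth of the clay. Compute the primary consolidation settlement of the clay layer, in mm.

Mid-depth of clay below the ground surface: z = 2.4 + 5.8/2 = 5.3 m.
Total vertical stress at mid-clay: σ_v = 18.8×2.4 + 17.7×2.9 = 96.45 kPa.
Pore pressure: u = 9.81×(5.3 − 1.4) = 38.259 kPa.
Initial effective stress: σ'_0 = σ_v − u = 96.45 − 38.259 = 58.191 kPa.
Stress increase at mid-clay by the 2:1 spreading method:
Δσ = qBL/((B+z)(L+z)) = 242×3.1×3.1/((3.1+5.3)(3.1+5.3)) = 32.959 kPa
Final effective stress: σ'_f = σ'_0 + Δσ = 58.191 + 32.959 = 91.15 kPa.
Normally consolidated clay, so the full stress increment lies on the virgin compression line:
S_c = C_c·H/(1+e₀)·log₁₀(σ'_f/σ'_0) = 0.33×5.8/(1+0.76)×log₁₀(91.15/58.191)
    = 1.0875 × 0.1949 = 0.212 m

S_c ≈ 212 mm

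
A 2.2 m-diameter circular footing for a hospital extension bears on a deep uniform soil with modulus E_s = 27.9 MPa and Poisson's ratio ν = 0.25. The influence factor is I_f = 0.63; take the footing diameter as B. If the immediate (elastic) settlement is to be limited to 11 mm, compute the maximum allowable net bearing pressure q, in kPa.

q ≈ 236 kPa

E_s = 27.9 MPa = 27900 kPa.
S_e = q·B·(1−ν²)/E_s · I_f  ⇒  q = S_e·E_s / (B·(1−ν²)·I_f).
q = 0.011 × 27900 / (2.2 × 0.9375 × 0.63) = 236.2 kPa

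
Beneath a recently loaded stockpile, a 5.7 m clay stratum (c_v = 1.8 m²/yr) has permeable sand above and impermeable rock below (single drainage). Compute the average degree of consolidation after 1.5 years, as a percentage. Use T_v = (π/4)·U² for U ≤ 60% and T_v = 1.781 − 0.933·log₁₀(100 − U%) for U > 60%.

Drainage path length: H_d = H = 5.7 m (single drainage).
T_v = c_v·t/H_d² = 1.8×1.5/5.7² = 0.083102.
T_v = 0.083102 corresponds to the U ≤ 60% branch:
U = √(4T_v/π) = 0.3253

U ≈ 32.5 %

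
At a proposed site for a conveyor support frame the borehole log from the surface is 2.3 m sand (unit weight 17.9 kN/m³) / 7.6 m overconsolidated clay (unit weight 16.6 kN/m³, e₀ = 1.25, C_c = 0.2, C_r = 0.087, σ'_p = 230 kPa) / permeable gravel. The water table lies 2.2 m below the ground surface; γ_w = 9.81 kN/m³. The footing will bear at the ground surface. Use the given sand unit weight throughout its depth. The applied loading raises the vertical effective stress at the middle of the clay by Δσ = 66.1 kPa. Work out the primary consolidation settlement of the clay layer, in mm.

Mid-depth of clay below the ground surface: z = 2.3 + 7.6/2 = 6.1 m.
Total vertical stress at mid-clay: σ_v = 17.9×2.3 + 16.6×3.8 = 104.25 kPa.
Pore pressure: u = 9.81×(6.1 − 2.2) = 38.259 kPa.
Initial effective stress: σ'_0 = σ_v − u = 104.25 − 38.259 = 65.991 kPa.
Final effective stress: σ'_f = 65.991 + 66.1 = 132.09 kPa.
σ'_f = 132.09 ≤ σ'_p = 230 kPa, so the clay remains overconsolidated and only the recompression index applies:
S_c = C_r·H/(1+e₀)·log₁₀(σ'_f/σ'_0) = 0.087×7.6/2.25×log₁₀(132.09/65.991)
    = 0.29387 × 0.30139 = 0.08857 m

S_c ≈ 88.6 mm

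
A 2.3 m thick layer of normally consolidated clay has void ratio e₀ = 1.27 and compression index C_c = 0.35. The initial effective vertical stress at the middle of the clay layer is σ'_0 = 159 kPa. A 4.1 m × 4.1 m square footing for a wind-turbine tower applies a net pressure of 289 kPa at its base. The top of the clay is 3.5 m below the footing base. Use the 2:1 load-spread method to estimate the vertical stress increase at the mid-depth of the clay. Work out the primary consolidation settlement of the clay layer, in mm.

Mid-depth of clay below the footing base: z = 3.5 + 2.3/2 = 4.65 m.
Stress increase at mid-clay by the 2:1 spreading method:
Δσ = qBL/((B+z)(L+z)) = 289×4.1×4.1/((4.1+4.65)(4.1+4.65)) = 63.453 kPa
Final effective stress: σ'_f = σ'_0 + Δσ = 159 + 63.453 = 222.45 kPa.
Normally consolidated clay, so the full stress increment lies on the virgin compression line:
S_c = C_c·H/(1+e₀)·log₁₀(σ'_f/σ'_0) = 0.35×2.3/(1+1.27)×log₁₀(222.45/159)
    = 0.35463 × 0.14584 = 0.05172 m

S_c ≈ 51.7 mm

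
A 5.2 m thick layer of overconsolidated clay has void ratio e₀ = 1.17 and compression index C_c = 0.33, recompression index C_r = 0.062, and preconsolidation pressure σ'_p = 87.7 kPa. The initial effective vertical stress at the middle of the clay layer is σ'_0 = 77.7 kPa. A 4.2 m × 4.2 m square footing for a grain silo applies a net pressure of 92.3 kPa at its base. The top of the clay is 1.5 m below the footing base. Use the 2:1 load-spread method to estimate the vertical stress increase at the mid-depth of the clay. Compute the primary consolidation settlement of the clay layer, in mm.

S_c ≈ 57.4 mm

Mid-depth of clay below the footing base: z = 1.5 + 5.2/2 = 4.1 m.
Stress increase at mid-clay by the 2:1 spreading method:
Δσ = qBL/((B+z)(L+z)) = 92.3×4.2×4.2/((4.2+4.1)(4.2+4.1)) = 23.634 kPa
Final effective stress: σ'_f = 77.7 + 23.634 = 101.33 kPa.
σ'_f = 101.33 > σ'_p = 87.7 kPa, so the stress path crosses the preconsolidation pressure — recompression up to σ'_p, then virgin compression beyond:
S_c = H/(1+e₀)·[C_r·log₁₀(σ'_p/σ'_0) + C_c·log₁₀(σ'_f/σ'_p)]
    = 5.2/2.17 × [0.062×log₁₀(87.7/77.7) + 0.33×log₁₀(101.33/87.7)]
    = 2.3963 × [0.0032599 + 0.020704] = 0.05742 m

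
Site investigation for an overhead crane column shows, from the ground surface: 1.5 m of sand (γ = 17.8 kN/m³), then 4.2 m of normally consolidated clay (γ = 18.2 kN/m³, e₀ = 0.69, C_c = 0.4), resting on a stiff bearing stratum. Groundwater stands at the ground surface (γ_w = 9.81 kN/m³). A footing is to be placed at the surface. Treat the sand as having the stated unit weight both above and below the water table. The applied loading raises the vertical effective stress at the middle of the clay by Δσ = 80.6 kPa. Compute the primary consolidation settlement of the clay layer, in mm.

S_c ≈ 567 mm

Mid-depth of clay below the ground surface: z = 1.5 + 4.2/2 = 3.6 m.
Total vertical stress at mid-clay: σ_v = 17.8×1.5 + 18.2×2.1 = 64.92 kPa.
Pore pressure: u = 9.81×(3.6 − 0) = 35.316 kPa.
Initial effective stress: σ'_0 = σ_v − u = 64.92 − 35.316 = 29.604 kPa.
Final effective stress: σ'_f = σ'_0 + Δσ = 29.604 + 80.6 = 110.2 kPa.
Normally consolidated clay, so the full stress increment lies on the virgin compression line:
S_c = C_c·H/(1+e₀)·log₁₀(σ'_f/σ'_0) = 0.4×4.2/(1+0.69)×log₁₀(110.2/29.604)
    = 0.99408 × 0.57083 = 0.5675 m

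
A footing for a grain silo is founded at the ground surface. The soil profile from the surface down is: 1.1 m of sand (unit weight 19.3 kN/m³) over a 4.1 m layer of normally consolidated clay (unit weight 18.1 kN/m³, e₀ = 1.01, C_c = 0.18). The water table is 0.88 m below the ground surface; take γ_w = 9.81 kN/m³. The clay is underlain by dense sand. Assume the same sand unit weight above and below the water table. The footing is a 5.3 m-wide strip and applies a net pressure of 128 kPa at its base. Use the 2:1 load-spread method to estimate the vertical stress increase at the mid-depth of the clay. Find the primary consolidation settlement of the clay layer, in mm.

Mid-depth of clay below the ground surface: z = 1.1 + 4.1/2 = 3.15 m.
Total vertical stress at mid-clay: σ_v = 19.3×1.1 + 18.1×2.05 = 58.335 kPa.
Pore pressure: u = 9.81×(3.15 − 0.88) = 22.269 kPa.
Initial effective stress: σ'_0 = σ_v − u = 58.335 − 22.269 = 36.066 kPa.
Stress increase at mid-clay by the 2:1 spreading method:
Δσ = qB/(B+z) = 128×5.3/(5.3+3.15) = 80.284 kPa
Final effective stress: σ'_f = σ'_0 + Δσ = 36.066 + 80.284 = 116.35 kPa.
Normally consolidated clay, so the full stress increment lies on the virgin compression line:
S_c = C_c·H/(1+e₀)·log₁₀(σ'_f/σ'_0) = 0.18×4.1/(1+1.01)×log₁₀(116.35/36.066)
    = 0.36716 × 0.50867 = 0.1868 m

S_c ≈ 187 mm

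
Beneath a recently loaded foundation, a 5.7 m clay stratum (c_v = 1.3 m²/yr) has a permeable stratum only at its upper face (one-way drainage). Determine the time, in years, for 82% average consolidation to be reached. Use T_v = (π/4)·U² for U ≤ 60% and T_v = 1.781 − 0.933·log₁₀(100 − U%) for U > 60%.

t ≈ 15.2 years

Drainage path length: H_d = H = 5.7 m (single drainage).
U > 60%: T_v = 1.781 − 0.933·log₁₀(100 − 82) = 0.60983.
t = T_v·H_d²/c_v = 0.60983×5.7²/1.3 = 15.24 years.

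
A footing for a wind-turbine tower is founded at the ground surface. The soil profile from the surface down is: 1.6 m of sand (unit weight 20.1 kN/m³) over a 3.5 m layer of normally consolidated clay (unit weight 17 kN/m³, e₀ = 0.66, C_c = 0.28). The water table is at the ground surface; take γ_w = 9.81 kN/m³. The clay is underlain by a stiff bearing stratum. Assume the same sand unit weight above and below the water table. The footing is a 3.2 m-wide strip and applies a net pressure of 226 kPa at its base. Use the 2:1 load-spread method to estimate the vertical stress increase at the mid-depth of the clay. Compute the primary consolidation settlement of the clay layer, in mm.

Mid-depth of clay below the ground surface: z = 1.6 + 3.5/2 = 3.35 m.
Total vertical stress at mid-clay: σ_v = 20.1×1.6 + 17×1.75 = 61.91 kPa.
Pore pressure: u = 9.81×(3.35 − 0) = 32.864 kPa.
Initial effective stress: σ'_0 = σ_v − u = 61.91 − 32.864 = 29.046 kPa.
Stress increase at mid-clay by the 2:1 spreading method:
Δσ = qB/(B+z) = 226×3.2/(3.2+3.35) = 110.41 kPa
Final effective stress: σ'_f = σ'_0 + Δσ = 29.046 + 110.41 = 139.46 kPa.
Normally consolidated clay, so the full stress increment lies on the virgin compression line:
S_c = C_c·H/(1+e₀)·log₁₀(σ'_f/σ'_0) = 0.28×3.5/(1+0.66)×log₁₀(139.46/29.046)
    = 0.59036 × 0.68136 = 0.4022 m

S_c ≈ 402 mm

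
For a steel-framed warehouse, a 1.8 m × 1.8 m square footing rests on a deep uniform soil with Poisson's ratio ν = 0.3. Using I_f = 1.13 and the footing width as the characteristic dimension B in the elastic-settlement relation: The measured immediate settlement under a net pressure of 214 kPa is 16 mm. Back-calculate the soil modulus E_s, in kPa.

E_s ≈ 24800 kPa

S_e = q·B·(1−ν²)/E_s · I_f  ⇒  E_s = q·B·(1−ν²)·I_f / S_e.
E_s = 214 × 1.8 × 0.91 × 1.13 / 0.016 = 24760 kPa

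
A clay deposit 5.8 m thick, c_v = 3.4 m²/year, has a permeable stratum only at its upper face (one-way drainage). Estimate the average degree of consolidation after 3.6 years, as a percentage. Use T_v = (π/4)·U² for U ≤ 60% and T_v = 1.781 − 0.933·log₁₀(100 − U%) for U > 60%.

U ≈ 67 %

Drainage path length: H_d = H = 5.8 m (single drainage).
T_v = c_v·t/H_d² = 3.4×3.6/5.8² = 0.36385.
T_v = 0.36385 corresponds to the U > 60% branch:
U = 1 − 10^((1.781 − T_v)/0.933)/100 = 0.6697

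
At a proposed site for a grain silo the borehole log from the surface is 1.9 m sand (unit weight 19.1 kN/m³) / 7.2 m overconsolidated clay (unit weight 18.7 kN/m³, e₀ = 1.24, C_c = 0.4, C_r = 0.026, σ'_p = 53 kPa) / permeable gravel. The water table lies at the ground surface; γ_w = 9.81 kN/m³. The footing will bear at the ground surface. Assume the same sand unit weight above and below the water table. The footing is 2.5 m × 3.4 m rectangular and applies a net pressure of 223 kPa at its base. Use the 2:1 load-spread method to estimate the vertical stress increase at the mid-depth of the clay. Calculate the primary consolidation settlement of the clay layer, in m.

Mid-depth of clay below the ground surface: z = 1.9 + 7.2/2 = 5.5 m.
Total vertical stress at mid-clay: σ_v = 19.1×1.9 + 18.7×3.6 = 103.61 kPa.
Pore pressure: u = 9.81×(5.5 − 0) = 53.955 kPa.
Initial effective stress: σ'_0 = σ_v − u = 103.61 − 53.955 = 49.655 kPa.
Stress increase at mid-clay by the 2:1 spreading method:
Δσ = qBL/((B+z)(L+z)) = 223×2.5×3.4/((2.5+5.5)(3.4+5.5)) = 26.622 kPa
Final effective stress: σ'_f = 49.655 + 26.622 = 76.277 kPa.
σ'_f = 76.277 > σ'_p = 53 kPa, so the stress path crosses the preconsolidation pressure — recompression up to σ'_p, then virgin compression beyond:
S_c = H/(1+e₀)·[C_r·log₁₀(σ'_p/σ'_0) + C_c·log₁₀(σ'_f/σ'_p)]
    = 7.2/2.24 × [0.026×log₁₀(53/49.655) + 0.4×log₁₀(76.277/53)]
    = 3.2143 × [0.00073613 + 0.063247] = 0.2057 m

S_c ≈ 0.206 m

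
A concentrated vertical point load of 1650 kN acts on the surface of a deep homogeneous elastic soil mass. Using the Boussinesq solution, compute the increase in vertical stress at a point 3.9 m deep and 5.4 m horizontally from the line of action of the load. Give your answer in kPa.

Boussinesq vertical stress below a point load on an elastic half-space:
Δσ_z = 3P/(2πz²) · [1 + (r/z)²]^(−5/2)
r/z = 5.4/3.9 = 1.3846; [1+(r/z)²]^(−5/2) = 0.068802.
Δσ_z = 3×1650/(2π×3.9²) × 0.068802 = 51.796 × 0.068802 = 3.564 kPa

Δσ_z ≈ 3.56 kPa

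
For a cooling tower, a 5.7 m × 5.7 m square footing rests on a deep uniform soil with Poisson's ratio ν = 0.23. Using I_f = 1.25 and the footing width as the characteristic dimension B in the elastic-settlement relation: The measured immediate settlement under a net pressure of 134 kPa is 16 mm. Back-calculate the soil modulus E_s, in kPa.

S_e = q·B·(1−ν²)/E_s · I_f  ⇒  E_s = q·B·(1−ν²)·I_f / S_e.
E_s = 134 × 5.7 × 0.9471 × 1.25 / 0.016 = 56520 kPa

E_s ≈ 56500 kPa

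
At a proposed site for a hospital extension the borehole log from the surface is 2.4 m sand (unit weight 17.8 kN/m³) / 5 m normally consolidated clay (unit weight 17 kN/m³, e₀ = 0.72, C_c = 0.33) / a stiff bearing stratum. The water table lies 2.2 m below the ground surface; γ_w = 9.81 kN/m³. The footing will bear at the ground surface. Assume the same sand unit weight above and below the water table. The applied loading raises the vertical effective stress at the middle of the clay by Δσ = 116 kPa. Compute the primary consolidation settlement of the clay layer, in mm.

S_c ≈ 454 mm

Mid-depth of clay below the ground surface: z = 2.4 + 5/2 = 4.9 m.
Total vertical stress at mid-clay: σ_v = 17.8×2.4 + 17×2.5 = 85.22 kPa.
Pore pressure: u = 9.81×(4.9 − 2.2) = 26.487 kPa.
Initial effective stress: σ'_0 = σ_v − u = 85.22 − 26.487 = 58.733 kPa.
Final effective stress: σ'_f = σ'_0 + Δσ = 58.733 + 116 = 174.73 kPa.
Normally consolidated clay, so the full stress increment lies on the virgin compression line:
S_c = C_c·H/(1+e₀)·log₁₀(σ'_f/σ'_0) = 0.33×5/(1+0.72)×log₁₀(174.73/58.733)
    = 0.9593 × 0.47349 = 0.4542 m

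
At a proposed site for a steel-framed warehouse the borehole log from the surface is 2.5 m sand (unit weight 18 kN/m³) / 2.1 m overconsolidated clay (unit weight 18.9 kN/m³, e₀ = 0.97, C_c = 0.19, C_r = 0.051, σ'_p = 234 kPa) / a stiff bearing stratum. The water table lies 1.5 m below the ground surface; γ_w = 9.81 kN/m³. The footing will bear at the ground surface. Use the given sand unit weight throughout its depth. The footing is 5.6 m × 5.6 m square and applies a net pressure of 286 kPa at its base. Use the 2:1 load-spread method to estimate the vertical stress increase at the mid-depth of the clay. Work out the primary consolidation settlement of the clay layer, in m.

Mid-depth of clay below the ground surface: z = 2.5 + 2.1/2 = 3.55 m.
Total vertical stress at mid-clay: σ_v = 18×2.5 + 18.9×1.05 = 64.845 kPa.
Pore pressure: u = 9.81×(3.55 − 1.5) = 20.11 kPa.
Initial effective stress: σ'_0 = σ_v − u = 64.845 − 20.11 = 44.735 kPa.
Stress increase at mid-clay by the 2:1 spreading method:
Δσ = qBL/((B+z)(L+z)) = 286×5.6×5.6/((5.6+3.55)(5.6+3.55)) = 107.13 kPa
Final effective stress: σ'_f = 44.735 + 107.13 = 151.87 kPa.
σ'_f = 151.87 ≤ σ'_p = 234 kPa, so the clay remains overconsolidated and only the recompression index applies:
S_c = C_r·H/(1+e₀)·log₁₀(σ'_f/σ'_0) = 0.051×2.1/1.97×log₁₀(151.87/44.735)
    = 0.054366 × 0.53082 = 0.02886 m

S_c ≈ 0.0289 m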